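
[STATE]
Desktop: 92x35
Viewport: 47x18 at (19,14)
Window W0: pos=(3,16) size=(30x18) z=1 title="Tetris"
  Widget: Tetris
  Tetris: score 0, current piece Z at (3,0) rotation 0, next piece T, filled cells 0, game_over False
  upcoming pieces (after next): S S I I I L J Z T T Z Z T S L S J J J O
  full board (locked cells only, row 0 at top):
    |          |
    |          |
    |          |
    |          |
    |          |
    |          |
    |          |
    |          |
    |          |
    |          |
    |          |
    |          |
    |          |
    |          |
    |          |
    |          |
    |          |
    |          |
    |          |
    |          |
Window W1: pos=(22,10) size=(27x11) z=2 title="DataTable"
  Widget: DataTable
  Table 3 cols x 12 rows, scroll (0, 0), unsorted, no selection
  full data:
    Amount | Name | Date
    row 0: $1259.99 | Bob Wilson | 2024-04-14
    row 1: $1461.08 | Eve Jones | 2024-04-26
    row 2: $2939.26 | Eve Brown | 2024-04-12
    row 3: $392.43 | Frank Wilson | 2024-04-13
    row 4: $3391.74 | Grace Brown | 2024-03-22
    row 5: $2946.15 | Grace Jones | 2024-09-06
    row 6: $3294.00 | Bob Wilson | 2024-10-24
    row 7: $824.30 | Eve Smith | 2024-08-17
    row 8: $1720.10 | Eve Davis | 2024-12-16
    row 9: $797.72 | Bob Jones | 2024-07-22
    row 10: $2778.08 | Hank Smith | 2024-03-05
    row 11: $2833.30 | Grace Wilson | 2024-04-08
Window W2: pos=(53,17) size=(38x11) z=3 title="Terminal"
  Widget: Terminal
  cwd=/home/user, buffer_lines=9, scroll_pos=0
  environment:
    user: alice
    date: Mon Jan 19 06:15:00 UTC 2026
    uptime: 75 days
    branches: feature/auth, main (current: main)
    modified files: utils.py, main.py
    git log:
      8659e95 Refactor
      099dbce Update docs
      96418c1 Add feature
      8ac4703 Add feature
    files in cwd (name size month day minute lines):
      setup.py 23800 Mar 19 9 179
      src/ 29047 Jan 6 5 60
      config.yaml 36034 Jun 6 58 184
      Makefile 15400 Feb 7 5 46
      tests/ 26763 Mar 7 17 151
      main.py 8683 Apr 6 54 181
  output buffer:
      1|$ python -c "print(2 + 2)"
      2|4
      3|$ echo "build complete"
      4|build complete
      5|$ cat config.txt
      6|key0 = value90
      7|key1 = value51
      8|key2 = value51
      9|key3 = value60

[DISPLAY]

   ┃────────┼────────────┼───┃                 
   ┃$1259.99│Bob Wilson  │202┃                 
━━━┃$1461.08│Eve Jones   │202┃                 
   ┃$2939.26│Eve Brown   │202┃    ┏━━━━━━━━━━━━
───┃$392.43 │Frank Wilson│202┃    ┃ Terminal   
:  ┃$3391.74│Grace Brown │202┃    ┠────────────
   ┗━━━━━━━━━━━━━━━━━━━━━━━━━┛    ┃$ python -c 
             ┃                    ┃4           
             ┃                    ┃$ echo "buil
             ┃                    ┃build comple
             ┃                    ┃$ cat config
e:           ┃                    ┃key0 = value
             ┃                    ┃key1 = value
             ┃                    ┗━━━━━━━━━━━━
             ┃                                 
             ┃                                 
             ┃                                 
             ┃                                 


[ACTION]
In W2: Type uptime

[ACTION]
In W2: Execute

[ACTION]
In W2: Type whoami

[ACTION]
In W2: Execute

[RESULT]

   ┃────────┼────────────┼───┃                 
   ┃$1259.99│Bob Wilson  │202┃                 
━━━┃$1461.08│Eve Jones   │202┃                 
   ┃$2939.26│Eve Brown   │202┃    ┏━━━━━━━━━━━━
───┃$392.43 │Frank Wilson│202┃    ┃ Terminal   
:  ┃$3391.74│Grace Brown │202┃    ┠────────────
   ┗━━━━━━━━━━━━━━━━━━━━━━━━━┛    ┃key2 = value
             ┃                    ┃key3 = value
             ┃                    ┃$ uptime    
             ┃                    ┃ 10:00  up 7
             ┃                    ┃$ whoami    
e:           ┃                    ┃alice       
             ┃                    ┃$ █         
             ┃                    ┗━━━━━━━━━━━━
             ┃                                 
             ┃                                 
             ┃                                 
             ┃                                 


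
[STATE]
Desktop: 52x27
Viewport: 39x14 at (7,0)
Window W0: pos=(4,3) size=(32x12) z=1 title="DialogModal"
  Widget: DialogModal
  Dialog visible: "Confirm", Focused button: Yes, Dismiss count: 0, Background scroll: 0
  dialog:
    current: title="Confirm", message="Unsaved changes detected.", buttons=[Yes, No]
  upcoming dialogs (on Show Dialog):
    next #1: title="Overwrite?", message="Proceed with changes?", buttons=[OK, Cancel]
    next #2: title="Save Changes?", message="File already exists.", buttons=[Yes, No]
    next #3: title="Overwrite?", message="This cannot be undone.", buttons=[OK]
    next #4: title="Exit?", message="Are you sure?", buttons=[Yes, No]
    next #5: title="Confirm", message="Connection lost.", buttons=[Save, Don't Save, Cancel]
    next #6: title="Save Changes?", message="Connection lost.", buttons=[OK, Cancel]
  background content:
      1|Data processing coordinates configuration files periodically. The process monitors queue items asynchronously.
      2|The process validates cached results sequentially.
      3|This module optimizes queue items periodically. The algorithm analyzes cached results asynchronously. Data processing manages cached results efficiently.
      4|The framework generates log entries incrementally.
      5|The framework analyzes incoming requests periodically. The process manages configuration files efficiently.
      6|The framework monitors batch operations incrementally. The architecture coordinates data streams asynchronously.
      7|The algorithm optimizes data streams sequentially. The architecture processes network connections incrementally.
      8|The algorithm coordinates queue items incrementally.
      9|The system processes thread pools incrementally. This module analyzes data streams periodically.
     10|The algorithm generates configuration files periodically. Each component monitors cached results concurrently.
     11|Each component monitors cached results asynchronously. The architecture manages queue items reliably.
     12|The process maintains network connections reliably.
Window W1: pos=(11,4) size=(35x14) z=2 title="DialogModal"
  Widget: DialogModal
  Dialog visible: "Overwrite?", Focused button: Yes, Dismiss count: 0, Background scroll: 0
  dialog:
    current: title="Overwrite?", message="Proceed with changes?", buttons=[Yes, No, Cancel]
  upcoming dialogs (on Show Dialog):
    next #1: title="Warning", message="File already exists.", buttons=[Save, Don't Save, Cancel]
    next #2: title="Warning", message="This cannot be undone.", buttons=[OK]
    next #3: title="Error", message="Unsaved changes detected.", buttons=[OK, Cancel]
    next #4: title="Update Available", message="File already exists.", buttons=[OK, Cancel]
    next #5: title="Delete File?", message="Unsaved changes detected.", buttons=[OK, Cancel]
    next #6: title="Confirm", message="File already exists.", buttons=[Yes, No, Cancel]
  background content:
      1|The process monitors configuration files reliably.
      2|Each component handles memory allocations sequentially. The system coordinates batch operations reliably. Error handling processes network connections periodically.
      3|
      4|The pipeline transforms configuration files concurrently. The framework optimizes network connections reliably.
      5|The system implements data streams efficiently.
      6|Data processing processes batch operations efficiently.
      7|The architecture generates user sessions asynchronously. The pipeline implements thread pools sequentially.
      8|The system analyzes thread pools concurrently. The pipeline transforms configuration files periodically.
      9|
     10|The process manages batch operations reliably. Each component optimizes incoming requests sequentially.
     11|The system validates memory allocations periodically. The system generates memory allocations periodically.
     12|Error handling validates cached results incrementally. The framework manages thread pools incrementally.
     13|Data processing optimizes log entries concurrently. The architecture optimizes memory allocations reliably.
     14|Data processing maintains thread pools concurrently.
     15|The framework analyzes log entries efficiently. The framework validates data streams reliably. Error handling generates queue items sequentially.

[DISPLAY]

                                       
                                       
                                       
━━━━━━━━━━━━━━━━━━━━━━━━━━━━┓          
ialo┏━━━━━━━━━━━━━━━━━━━━━━━━━━━━━━━━━┓
────┃ DialogModal                     ┃
ta p┠─────────────────────────────────┨
┌───┃The process monitors configuratio┃
│   ┃Each component handles memory all┃
│Uns┃    ┌───────────────────────┐    ┃
│   ┃The │       Overwrite?      │gura┃
└───┃The │ Proceed with changes? │ream┃
e al┃Data│  [Yes]  No   Cancel   │ch o┃
e al┃The └───────────────────────┘er s┃


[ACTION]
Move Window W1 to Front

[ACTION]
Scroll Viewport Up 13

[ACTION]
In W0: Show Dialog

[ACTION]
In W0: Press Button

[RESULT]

                                       
                                       
                                       
━━━━━━━━━━━━━━━━━━━━━━━━━━━━┓          
ialo┏━━━━━━━━━━━━━━━━━━━━━━━━━━━━━━━━━┓
────┃ DialogModal                     ┃
ta p┠─────────────────────────────────┨
e pr┃The process monitors configuratio┃
is m┃Each component handles memory all┃
e fr┃    ┌───────────────────────┐    ┃
e fr┃The │       Overwrite?      │gura┃
e fr┃The │ Proceed with changes? │ream┃
e al┃Data│  [Yes]  No   Cancel   │ch o┃
e al┃The └───────────────────────┘er s┃


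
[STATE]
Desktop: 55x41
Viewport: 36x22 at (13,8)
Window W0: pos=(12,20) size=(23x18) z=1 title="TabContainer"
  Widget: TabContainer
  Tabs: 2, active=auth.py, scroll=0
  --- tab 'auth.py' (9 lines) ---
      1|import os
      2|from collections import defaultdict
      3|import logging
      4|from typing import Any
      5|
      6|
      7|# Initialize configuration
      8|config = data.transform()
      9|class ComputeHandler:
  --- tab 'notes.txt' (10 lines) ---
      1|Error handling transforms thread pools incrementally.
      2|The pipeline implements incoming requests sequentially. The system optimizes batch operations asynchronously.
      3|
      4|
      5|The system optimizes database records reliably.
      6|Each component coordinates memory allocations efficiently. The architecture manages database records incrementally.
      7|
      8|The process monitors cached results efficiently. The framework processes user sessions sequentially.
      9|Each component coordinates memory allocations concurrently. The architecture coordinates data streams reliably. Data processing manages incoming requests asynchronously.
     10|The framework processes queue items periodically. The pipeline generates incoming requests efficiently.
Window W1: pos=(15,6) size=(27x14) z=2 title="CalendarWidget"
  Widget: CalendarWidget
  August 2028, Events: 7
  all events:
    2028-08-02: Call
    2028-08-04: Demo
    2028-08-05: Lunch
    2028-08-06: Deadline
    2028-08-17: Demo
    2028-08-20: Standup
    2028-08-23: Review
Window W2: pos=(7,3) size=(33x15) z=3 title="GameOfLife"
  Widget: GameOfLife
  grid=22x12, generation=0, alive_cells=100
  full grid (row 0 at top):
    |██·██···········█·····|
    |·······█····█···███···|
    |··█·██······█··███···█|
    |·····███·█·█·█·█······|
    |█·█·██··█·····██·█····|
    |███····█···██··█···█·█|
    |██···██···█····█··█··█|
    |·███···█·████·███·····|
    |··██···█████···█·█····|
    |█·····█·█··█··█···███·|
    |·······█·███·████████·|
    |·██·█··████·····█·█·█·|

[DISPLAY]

█······█··███···█         ┃─┨       
███·█·█·█·█······         ┃ ┃       
█··█·····██·█····         ┃ ┃       
··█···██··█···█·█         ┃ ┃       
██···█····█··█··█         ┃ ┃       
··█·████·███·····         ┃ ┃       
··█████···█·█····         ┃ ┃       
·█·█··█··█···███·         ┃ ┃       
··█·███·████████·         ┃ ┃       
━━━━━━━━━━━━━━━━━━━━━━━━━━┛ ┃       
  ┃                         ┃       
  ┗━━━━━━━━━━━━━━━━━━━━━━━━━┛       
━━━━━━━━━━━━━━━━━━━━━┓              
 TabContainer        ┃              
─────────────────────┨              
[auth.py]│ notes.txt ┃              
─────────────────────┃              
import os            ┃              
from collections impo┃              
import logging       ┃              
from typing import An┃              
                     ┃              


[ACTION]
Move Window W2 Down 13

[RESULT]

  ┠─────────────────────────┨       
  ┃       August 2028       ┃       
  ┃Mo Tu We Th Fr Sa Su     ┃       
  ┃    1  2*  3  4*  5*  6* ┃       
  ┃ 7  8  9 10 11 12 13     ┃       
  ┃14 15 16 17* 18 19 20*   ┃       
  ┃21 22 23* 24 25 26 27    ┃       
  ┃28 29 30 31              ┃       
━━━━━━━━━━━━━━━━━━━━━━━━━━┓ ┃       
OfLife                    ┃ ┃       
──────────────────────────┨ ┃       
0                         ┃━┛       
··█····█···███···         ┃         
█······█··███···█         ┃         
███·█·█·█·█······         ┃         
█··█·····██·█····         ┃         
··█···██··█···█·█         ┃         
██···█····█··█··█         ┃         
··█·████·███·····         ┃         
··█████···█·█····         ┃         
·█·█··█··█···███·         ┃         
··█·███·████████·         ┃         


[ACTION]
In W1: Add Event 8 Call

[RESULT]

  ┠─────────────────────────┨       
  ┃       August 2028       ┃       
  ┃Mo Tu We Th Fr Sa Su     ┃       
  ┃    1  2*  3  4*  5*  6* ┃       
  ┃ 7  8*  9 10 11 12 13    ┃       
  ┃14 15 16 17* 18 19 20*   ┃       
  ┃21 22 23* 24 25 26 27    ┃       
  ┃28 29 30 31              ┃       
━━━━━━━━━━━━━━━━━━━━━━━━━━┓ ┃       
OfLife                    ┃ ┃       
──────────────────────────┨ ┃       
0                         ┃━┛       
··█····█···███···         ┃         
█······█··███···█         ┃         
███·█·█·█·█······         ┃         
█··█·····██·█····         ┃         
··█···██··█···█·█         ┃         
██···█····█··█··█         ┃         
··█·████·███·····         ┃         
··█████···█·█····         ┃         
·█·█··█··█···███·         ┃         
··█·███·████████·         ┃         


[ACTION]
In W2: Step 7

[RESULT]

  ┠─────────────────────────┨       
  ┃       August 2028       ┃       
  ┃Mo Tu We Th Fr Sa Su     ┃       
  ┃    1  2*  3  4*  5*  6* ┃       
  ┃ 7  8*  9 10 11 12 13    ┃       
  ┃14 15 16 17* 18 19 20*   ┃       
  ┃21 22 23* 24 25 26 27    ┃       
  ┃28 29 30 31              ┃       
━━━━━━━━━━━━━━━━━━━━━━━━━━┓ ┃       
OfLife                    ┃ ┃       
──────────────────────────┨ ┃       
7                         ┃━┛       
·····██··██·██···         ┃         
██████·█·████····         ┃         
····█··█·█·█·····         ┃         
·██·█·█······█···         ┃         
██··█·····██···█·         ┃         
······██·██·····█         ┃         
····██······█···█         ┃         
······█··█···█···         ┃         
······█··█····█·█         ┃         
········█·█····█·         ┃         


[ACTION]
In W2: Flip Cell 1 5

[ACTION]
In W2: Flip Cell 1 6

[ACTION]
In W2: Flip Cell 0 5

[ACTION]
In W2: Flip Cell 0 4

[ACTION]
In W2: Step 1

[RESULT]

  ┠─────────────────────────┨       
  ┃       August 2028       ┃       
  ┃Mo Tu We Th Fr Sa Su     ┃       
  ┃    1  2*  3  4*  5*  6* ┃       
  ┃ 7  8*  9 10 11 12 13    ┃       
  ┃14 15 16 17* 18 19 20*   ┃       
  ┃21 22 23* 24 25 26 27    ┃       
  ┃28 29 30 31              ┃       
━━━━━━━━━━━━━━━━━━━━━━━━━━┓ ┃       
OfLife                    ┃ ┃       
──────────────────────────┨ ┃       
8                         ┃━┛       
···█···███··██···         ┃         
··██···█·····█···         ┃         
·······█·█·█·····         ┃         
·██·█······██····         ┃         
·███··██·███·····         ┃         
····█·█··██····██         ┃         
·····█·████······         ┃         
······█······█·█·         ┃         
·······████···██·         ┃         
·········█·····█·         ┃         


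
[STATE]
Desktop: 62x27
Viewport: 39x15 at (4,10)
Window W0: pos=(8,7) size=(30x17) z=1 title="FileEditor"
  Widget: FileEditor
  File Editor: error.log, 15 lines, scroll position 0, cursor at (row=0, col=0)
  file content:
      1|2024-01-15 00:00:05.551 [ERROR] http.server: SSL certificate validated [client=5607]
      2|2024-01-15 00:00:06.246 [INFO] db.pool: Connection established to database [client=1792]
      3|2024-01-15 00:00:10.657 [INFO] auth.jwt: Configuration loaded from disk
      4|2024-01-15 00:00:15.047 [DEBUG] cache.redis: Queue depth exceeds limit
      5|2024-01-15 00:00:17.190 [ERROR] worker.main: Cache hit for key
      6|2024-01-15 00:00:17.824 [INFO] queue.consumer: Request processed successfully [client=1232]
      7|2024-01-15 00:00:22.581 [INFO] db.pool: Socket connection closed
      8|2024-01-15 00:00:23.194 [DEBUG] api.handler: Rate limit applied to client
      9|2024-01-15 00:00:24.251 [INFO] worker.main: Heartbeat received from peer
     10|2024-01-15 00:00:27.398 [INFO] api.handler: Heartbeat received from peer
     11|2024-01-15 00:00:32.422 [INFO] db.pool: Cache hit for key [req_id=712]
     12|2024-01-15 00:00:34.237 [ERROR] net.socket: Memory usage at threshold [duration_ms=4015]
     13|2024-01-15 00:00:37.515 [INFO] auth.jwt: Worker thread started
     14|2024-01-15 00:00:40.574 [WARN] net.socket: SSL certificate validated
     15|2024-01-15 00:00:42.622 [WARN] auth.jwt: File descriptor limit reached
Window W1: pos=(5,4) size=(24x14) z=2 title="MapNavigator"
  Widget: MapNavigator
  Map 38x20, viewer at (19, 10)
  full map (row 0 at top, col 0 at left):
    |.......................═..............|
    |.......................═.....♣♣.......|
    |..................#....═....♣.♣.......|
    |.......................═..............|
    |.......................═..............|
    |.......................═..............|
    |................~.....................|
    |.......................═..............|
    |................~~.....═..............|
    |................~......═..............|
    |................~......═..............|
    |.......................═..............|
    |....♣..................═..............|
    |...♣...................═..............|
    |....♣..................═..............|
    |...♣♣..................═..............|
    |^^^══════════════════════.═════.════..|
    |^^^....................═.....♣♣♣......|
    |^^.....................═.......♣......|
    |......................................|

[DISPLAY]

 ┃........~~.....═......┃551 [ER▲┃     
 ┃........~......═......┃246 [IN█┃     
 ┃........~..@...═......┃657 [IN░┃     
 ┃...............═......┃047 [DE░┃     
 ┃...............═......┃190 [ER░┃     
 ┃...............═......┃824 [IN░┃     
 ┃...............═......┃581 [IN░┃     
 ┗━━━━━━━━━━━━━━━━━━━━━━┛194 [DE░┃     
    ┃2024-01-15 00:00:24.251 [IN░┃     
    ┃2024-01-15 00:00:27.398 [IN░┃     
    ┃2024-01-15 00:00:32.422 [IN░┃     
    ┃2024-01-15 00:00:34.237 [ER░┃     
    ┃2024-01-15 00:00:37.515 [IN▼┃     
    ┗━━━━━━━━━━━━━━━━━━━━━━━━━━━━┛     
                                       


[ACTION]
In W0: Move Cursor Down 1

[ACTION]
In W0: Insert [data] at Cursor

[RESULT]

 ┃........~~.....═......┃551 [ER▲┃     
 ┃........~......═......┃:06.246█┃     
 ┃........~..@...═......┃657 [IN░┃     
 ┃...............═......┃047 [DE░┃     
 ┃...............═......┃190 [ER░┃     
 ┃...............═......┃824 [IN░┃     
 ┃...............═......┃581 [IN░┃     
 ┗━━━━━━━━━━━━━━━━━━━━━━┛194 [DE░┃     
    ┃2024-01-15 00:00:24.251 [IN░┃     
    ┃2024-01-15 00:00:27.398 [IN░┃     
    ┃2024-01-15 00:00:32.422 [IN░┃     
    ┃2024-01-15 00:00:34.237 [ER░┃     
    ┃2024-01-15 00:00:37.515 [IN▼┃     
    ┗━━━━━━━━━━━━━━━━━━━━━━━━━━━━┛     
                                       


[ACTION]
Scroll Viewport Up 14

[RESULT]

                                       
                                       
                                       
                                       
 ┏━━━━━━━━━━━━━━━━━━━━━━┓              
 ┃ MapNavigator         ┃              
 ┠──────────────────────┨              
 ┃...............═......┃━━━━━━━━┓     
 ┃........~.............┃        ┃     
 ┃...............═......┃────────┨     
 ┃........~~.....═......┃551 [ER▲┃     
 ┃........~......═......┃:06.246█┃     
 ┃........~..@...═......┃657 [IN░┃     
 ┃...............═......┃047 [DE░┃     
 ┃...............═......┃190 [ER░┃     


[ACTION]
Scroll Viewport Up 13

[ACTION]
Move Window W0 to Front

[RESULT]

                                       
                                       
                                       
                                       
 ┏━━━━━━━━━━━━━━━━━━━━━━┓              
 ┃ MapNavigator         ┃              
 ┠──────────────────────┨              
 ┃..┏━━━━━━━━━━━━━━━━━━━━━━━━━━━━┓     
 ┃..┃ FileEditor                 ┃     
 ┃..┠────────────────────────────┨     
 ┃..┃2024-01-15 00:00:05.551 [ER▲┃     
 ┃..┃data█024-01-15 00:00:06.246█┃     
 ┃..┃2024-01-15 00:00:10.657 [IN░┃     
 ┃..┃2024-01-15 00:00:15.047 [DE░┃     
 ┃..┃2024-01-15 00:00:17.190 [ER░┃     


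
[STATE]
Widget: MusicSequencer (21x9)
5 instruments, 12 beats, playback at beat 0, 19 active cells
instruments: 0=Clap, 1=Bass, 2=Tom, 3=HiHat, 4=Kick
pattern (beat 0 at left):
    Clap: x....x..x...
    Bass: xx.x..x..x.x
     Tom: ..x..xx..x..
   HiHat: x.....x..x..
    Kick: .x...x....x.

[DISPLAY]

      ▼12345678901   
  Clap█····█··█···   
  Bass██·█··█··█·█   
   Tom··█··██··█··   
 HiHat█·····█··█··   
  Kick·█···█····█·   
                     
                     
                     


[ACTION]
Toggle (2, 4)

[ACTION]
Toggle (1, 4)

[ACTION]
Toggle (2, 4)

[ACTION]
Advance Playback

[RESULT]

      0▼2345678901   
  Clap█····█··█···   
  Bass██·██·█··█·█   
   Tom··█··██··█··   
 HiHat█·····█··█··   
  Kick·█···█····█·   
                     
                     
                     


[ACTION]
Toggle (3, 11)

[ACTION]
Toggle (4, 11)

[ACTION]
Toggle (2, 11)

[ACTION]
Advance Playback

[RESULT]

      01▼345678901   
  Clap█····█··█···   
  Bass██·██·█··█·█   
   Tom··█··██··█·█   
 HiHat█·····█··█·█   
  Kick·█···█····██   
                     
                     
                     


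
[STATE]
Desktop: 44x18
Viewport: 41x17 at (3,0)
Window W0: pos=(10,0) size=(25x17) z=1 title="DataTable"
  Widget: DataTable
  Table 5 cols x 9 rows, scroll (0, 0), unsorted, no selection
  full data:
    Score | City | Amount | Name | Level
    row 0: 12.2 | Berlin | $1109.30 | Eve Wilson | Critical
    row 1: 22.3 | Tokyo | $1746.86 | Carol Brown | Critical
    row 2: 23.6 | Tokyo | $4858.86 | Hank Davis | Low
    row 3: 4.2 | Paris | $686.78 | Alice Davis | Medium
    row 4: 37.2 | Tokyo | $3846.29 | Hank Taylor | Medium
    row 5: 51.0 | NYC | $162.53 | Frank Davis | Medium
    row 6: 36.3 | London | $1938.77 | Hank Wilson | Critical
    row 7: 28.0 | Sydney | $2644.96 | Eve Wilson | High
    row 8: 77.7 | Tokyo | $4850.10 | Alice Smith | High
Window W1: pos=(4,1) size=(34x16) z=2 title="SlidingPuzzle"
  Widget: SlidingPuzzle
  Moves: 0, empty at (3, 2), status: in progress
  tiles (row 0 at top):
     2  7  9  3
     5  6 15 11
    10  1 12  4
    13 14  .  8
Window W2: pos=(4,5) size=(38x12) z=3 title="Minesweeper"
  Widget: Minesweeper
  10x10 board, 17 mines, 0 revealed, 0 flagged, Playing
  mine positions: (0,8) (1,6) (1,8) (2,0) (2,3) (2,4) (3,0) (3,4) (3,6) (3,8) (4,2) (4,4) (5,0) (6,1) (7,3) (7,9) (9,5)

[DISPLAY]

       ┏━━━━━━━━━━━━━━━━━━━━━━━┓         
 ┏━━━━━━━━━━━━━━━━━━━━━━━━━━━━━━━━┓      
 ┃ SlidingPuzzle                  ┃      
 ┠────────────────────────────────┨      
 ┃┌────┬────┬────┬────┐           ┃      
 ┏━━━━━━━━━━━━━━━━━━━━━━━━━━━━━━━━━━━━┓  
 ┃ Minesweeper                        ┃  
 ┠────────────────────────────────────┨  
 ┃■■■■■■■■■■                          ┃  
 ┃■■■■■■■■■■                          ┃  
 ┃■■■■■■■■■■                          ┃  
 ┃■■■■■■■■■■                          ┃  
 ┃■■■■■■■■■■                          ┃  
 ┃■■■■■■■■■■                          ┃  
 ┃■■■■■■■■■■                          ┃  
 ┃■■■■■■■■■■                          ┃  
 ┗━━━━━━━━━━━━━━━━━━━━━━━━━━━━━━━━━━━━┛  


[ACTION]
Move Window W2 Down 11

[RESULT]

       ┏━━━━━━━━━━━━━━━━━━━━━━━┓         
 ┏━━━━━━━━━━━━━━━━━━━━━━━━━━━━━━━━┓      
 ┃ SlidingPuzzle                  ┃      
 ┠────────────────────────────────┨      
 ┃┌────┬────┬────┬────┐           ┃      
 ┃│  2 │  7 │  9 │  3 │           ┃      
 ┏━━━━━━━━━━━━━━━━━━━━━━━━━━━━━━━━━━━━┓  
 ┃ Minesweeper                        ┃  
 ┠────────────────────────────────────┨  
 ┃■■■■■■■■■■                          ┃  
 ┃■■■■■■■■■■                          ┃  
 ┃■■■■■■■■■■                          ┃  
 ┃■■■■■■■■■■                          ┃  
 ┃■■■■■■■■■■                          ┃  
 ┃■■■■■■■■■■                          ┃  
 ┃■■■■■■■■■■                          ┃  
 ┃■■■■■■■■■■                          ┃  


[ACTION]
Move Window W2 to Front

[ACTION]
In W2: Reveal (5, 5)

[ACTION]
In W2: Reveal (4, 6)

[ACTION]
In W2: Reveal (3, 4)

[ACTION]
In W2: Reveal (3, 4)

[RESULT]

       ┏━━━━━━━━━━━━━━━━━━━━━━━┓         
 ┏━━━━━━━━━━━━━━━━━━━━━━━━━━━━━━━━┓      
 ┃ SlidingPuzzle                  ┃      
 ┠────────────────────────────────┨      
 ┃┌────┬────┬────┬────┐           ┃      
 ┃│  2 │  7 │  9 │  3 │           ┃      
 ┏━━━━━━━━━━━━━━━━━━━━━━━━━━━━━━━━━━━━┓  
 ┃ Minesweeper                        ┃  
 ┠────────────────────────────────────┨  
 ┃■■■■■■■■✹■                          ┃  
 ┃■■■■■■✹■✹■                          ┃  
 ┃✹■■✹✹■■■■■                          ┃  
 ┃✹■■■✹■✹■✹■                          ┃  
 ┃■■✹■✹■1■■■                          ┃  
 ┃✹■■■■1■■■■                          ┃  
 ┃■✹■■■■■■■■                          ┃  
 ┃■■■✹■■■■■✹                          ┃  


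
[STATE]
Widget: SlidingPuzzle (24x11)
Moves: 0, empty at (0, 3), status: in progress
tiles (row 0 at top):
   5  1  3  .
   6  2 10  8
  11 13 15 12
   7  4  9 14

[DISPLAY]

┌────┬────┬────┬────┐   
│  5 │  1 │  3 │    │   
├────┼────┼────┼────┤   
│  6 │  2 │ 10 │  8 │   
├────┼────┼────┼────┤   
│ 11 │ 13 │ 15 │ 12 │   
├────┼────┼────┼────┤   
│  7 │  4 │  9 │ 14 │   
└────┴────┴────┴────┘   
Moves: 0                
                        


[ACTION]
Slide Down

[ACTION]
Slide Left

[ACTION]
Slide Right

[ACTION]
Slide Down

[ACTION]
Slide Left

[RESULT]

┌────┬────┬────┬────┐   
│  5 │  1 │  3 │    │   
├────┼────┼────┼────┤   
│  6 │  2 │ 10 │  8 │   
├────┼────┼────┼────┤   
│ 11 │ 13 │ 15 │ 12 │   
├────┼────┼────┼────┤   
│  7 │  4 │  9 │ 14 │   
└────┴────┴────┴────┘   
Moves: 2                
                        


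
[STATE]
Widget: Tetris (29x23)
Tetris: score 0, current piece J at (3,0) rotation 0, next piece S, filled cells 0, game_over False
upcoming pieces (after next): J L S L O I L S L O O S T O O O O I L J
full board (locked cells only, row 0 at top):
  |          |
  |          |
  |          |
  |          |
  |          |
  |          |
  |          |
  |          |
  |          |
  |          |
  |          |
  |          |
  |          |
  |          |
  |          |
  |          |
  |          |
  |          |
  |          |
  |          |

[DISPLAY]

   █      │Next:             
   ███    │ ░░               
          │░░                
          │                  
          │                  
          │                  
          │Score:            
          │0                 
          │                  
          │                  
          │                  
          │                  
          │                  
          │                  
          │                  
          │                  
          │                  
          │                  
          │                  
          │                  
          │                  
          │                  
          │                  


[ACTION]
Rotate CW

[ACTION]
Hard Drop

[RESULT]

    ░░    │Next:             
   ░░     │█                 
          │███               
          │                  
          │                  
          │                  
          │Score:            
          │0                 
          │                  
          │                  
          │                  
          │                  
          │                  
          │                  
          │                  
          │                  
          │                  
   ██     │                  
   █      │                  
   █      │                  
          │                  
          │                  
          │                  


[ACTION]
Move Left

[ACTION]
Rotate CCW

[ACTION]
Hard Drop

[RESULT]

   █      │Next:             
   ███    │  ▒               
          │▒▒▒               
          │                  
          │                  
          │                  
          │Score:            
          │0                 
          │                  
          │                  
          │                  
          │                  
          │                  
          │                  
  ░       │                  
  ░░      │                  
   ░      │                  
   ██     │                  
   █      │                  
   █      │                  
          │                  
          │                  
          │                  


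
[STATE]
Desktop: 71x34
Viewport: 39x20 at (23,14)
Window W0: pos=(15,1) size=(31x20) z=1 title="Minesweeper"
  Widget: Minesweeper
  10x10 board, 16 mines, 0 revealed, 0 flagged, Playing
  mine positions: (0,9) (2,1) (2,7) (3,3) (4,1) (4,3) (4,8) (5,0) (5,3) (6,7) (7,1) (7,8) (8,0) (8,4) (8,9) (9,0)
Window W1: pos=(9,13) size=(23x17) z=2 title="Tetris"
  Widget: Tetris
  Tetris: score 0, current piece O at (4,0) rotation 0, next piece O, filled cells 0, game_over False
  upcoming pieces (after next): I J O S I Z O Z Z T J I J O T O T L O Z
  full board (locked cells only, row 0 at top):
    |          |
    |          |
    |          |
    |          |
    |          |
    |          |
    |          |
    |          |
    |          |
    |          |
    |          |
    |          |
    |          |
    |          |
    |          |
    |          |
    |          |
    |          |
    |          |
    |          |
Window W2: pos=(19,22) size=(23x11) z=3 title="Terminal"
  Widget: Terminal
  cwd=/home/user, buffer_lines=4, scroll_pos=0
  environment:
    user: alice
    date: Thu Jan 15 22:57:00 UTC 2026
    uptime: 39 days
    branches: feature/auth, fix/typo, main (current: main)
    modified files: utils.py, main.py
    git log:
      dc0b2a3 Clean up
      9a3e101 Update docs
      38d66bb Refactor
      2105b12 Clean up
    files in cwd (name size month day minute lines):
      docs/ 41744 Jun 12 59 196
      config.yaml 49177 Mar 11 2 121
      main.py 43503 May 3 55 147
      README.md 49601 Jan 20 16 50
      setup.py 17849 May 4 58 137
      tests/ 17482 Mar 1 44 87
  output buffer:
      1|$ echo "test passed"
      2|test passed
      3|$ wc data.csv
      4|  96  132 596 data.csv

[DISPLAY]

        ┃             ┃                
────────┨             ┃                
xt:     ┃             ┃                
        ┃             ┃                
        ┃             ┃                
        ┃             ┃                
        ┃━━━━━━━━━━━━━┛                
        ┃                              
━━━━━━━━━━━━━━━━━━┓                    
rminal            ┃                    
──────────────────┨                    
cho "test passed" ┃                    
t passed          ┃                    
c data.csv        ┃                    
6  132 596 data.cs┃                    
                  ┃                    
                  ┃                    
                  ┃                    
━━━━━━━━━━━━━━━━━━┛                    
                                       


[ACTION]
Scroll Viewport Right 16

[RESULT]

             ┃                         
             ┃                         
             ┃                         
             ┃                         
             ┃                         
             ┃                         
━━━━━━━━━━━━━┛                         
                                       
━━━━━━━━━┓                             
         ┃                             
─────────┨                             
 passed" ┃                             
         ┃                             
v        ┃                             
6 data.cs┃                             
         ┃                             
         ┃                             
         ┃                             
━━━━━━━━━┛                             
                                       


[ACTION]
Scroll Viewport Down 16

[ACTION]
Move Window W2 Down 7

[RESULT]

             ┃                         
             ┃                         
             ┃                         
             ┃                         
             ┃                         
             ┃                         
━━━━━━━━━━━━━┛                         
                                       
                                       
━━━━━━━━━┓                             
         ┃                             
─────────┨                             
 passed" ┃                             
         ┃                             
v        ┃                             
6 data.cs┃                             
         ┃                             
         ┃                             
         ┃                             
━━━━━━━━━┛                             
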